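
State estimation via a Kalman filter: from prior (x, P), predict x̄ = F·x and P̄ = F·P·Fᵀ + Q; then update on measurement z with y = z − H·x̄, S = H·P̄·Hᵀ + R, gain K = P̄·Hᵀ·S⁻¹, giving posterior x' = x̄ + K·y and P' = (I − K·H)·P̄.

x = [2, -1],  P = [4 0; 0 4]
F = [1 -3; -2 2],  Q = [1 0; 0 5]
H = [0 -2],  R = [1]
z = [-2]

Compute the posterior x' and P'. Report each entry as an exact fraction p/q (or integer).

x' = [-151/149, 142/149]
P' = [2013/149 -32/149; -32/149 37/149]

x̄ = F·x = [5, -6]
P̄ = F·P·Fᵀ + Q = [41 -32; -32 37]
y = z − H·x̄ = [-14]
S = H·P̄·Hᵀ + R = [149]
K = P̄·Hᵀ·S⁻¹ = [64/149; -74/149]
x' = x̄ + K·y = [-151/149, 142/149]
P' = (I − K·H)·P̄ = [2013/149 -32/149; -32/149 37/149]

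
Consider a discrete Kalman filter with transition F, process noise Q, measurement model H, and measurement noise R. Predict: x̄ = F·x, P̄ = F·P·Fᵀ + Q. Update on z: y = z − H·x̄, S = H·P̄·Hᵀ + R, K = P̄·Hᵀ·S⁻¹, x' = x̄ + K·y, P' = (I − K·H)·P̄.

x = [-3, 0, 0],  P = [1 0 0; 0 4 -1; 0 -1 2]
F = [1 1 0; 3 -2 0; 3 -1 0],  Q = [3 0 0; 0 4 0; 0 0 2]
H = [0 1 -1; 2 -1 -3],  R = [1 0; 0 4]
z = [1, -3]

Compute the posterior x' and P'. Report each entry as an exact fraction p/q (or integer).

x' = [-7493/1499, -1470/1499, -3231/1499]
P' = [8648/1499 3977/1499 4333/1499; 3977/1499 2953/1499 2119/1499; 4333/1499 2119/1499 2617/1499]

x̄ = F·x = [-3, -9, -9]
P̄ = F·P·Fᵀ + Q = [8 -5 -1; -5 29 17; -1 17 15]
y = z − H·x̄ = [1, -33]
S = H·P̄·Hᵀ + R = [11 -26; -26 334]
K = P̄·Hᵀ·S⁻¹ = [-356/1499 80/1499; 834/1499 -339/1499; -498/1499 -326/1499]
x' = x̄ + K·y = [-7493/1499, -1470/1499, -3231/1499]
P' = (I − K·H)·P̄ = [8648/1499 3977/1499 4333/1499; 3977/1499 2953/1499 2119/1499; 4333/1499 2119/1499 2617/1499]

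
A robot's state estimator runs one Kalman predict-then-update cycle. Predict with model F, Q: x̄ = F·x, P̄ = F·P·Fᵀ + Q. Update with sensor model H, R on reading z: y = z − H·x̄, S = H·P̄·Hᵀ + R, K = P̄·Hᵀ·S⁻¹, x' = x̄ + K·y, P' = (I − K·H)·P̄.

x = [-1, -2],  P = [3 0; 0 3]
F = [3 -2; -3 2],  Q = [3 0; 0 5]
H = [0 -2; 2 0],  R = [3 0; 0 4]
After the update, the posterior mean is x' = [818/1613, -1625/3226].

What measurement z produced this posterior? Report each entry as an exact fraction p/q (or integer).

x̄ = F·x = [1, -1]
P̄ = F·P·Fᵀ + Q = [42 -39; -39 44]
S = H·P̄·Hᵀ + R = [179 156; 156 172]
K = P̄·Hᵀ·S⁻¹ = [78/1613 717/1613; -742/1613 -117/3226]
x' − x̄ = [-795/1613, 1601/3226] = K·y
y = (KᵀK)⁻¹·Kᵀ·(x' − x̄) = [-1, -1]
z = y + H·x̄ = [-1, -1] + [2, 2] = [1, 1]

z = [1, 1]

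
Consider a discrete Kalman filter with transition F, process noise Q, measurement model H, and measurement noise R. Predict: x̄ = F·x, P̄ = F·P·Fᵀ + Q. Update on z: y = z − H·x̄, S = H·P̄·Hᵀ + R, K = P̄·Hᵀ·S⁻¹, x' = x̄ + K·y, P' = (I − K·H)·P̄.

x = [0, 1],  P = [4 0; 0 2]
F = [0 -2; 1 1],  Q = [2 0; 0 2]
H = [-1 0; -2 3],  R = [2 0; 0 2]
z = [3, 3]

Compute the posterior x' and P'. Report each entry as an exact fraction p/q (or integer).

x̄ = F·x = [-2, 1]
P̄ = F·P·Fᵀ + Q = [10 -4; -4 8]
y = z − H·x̄ = [1, -4]
S = H·P̄·Hᵀ + R = [12 32; 32 162]
K = P̄·Hᵀ·S⁻¹ = [-149/230 -8/115; -47/115 32/115]
x' = x̄ + K·y = [-109/46, -12/23]
P' = (I − K·H)·P̄ = [149/115 94/115; 94/115 84/115]

x' = [-109/46, -12/23]
P' = [149/115 94/115; 94/115 84/115]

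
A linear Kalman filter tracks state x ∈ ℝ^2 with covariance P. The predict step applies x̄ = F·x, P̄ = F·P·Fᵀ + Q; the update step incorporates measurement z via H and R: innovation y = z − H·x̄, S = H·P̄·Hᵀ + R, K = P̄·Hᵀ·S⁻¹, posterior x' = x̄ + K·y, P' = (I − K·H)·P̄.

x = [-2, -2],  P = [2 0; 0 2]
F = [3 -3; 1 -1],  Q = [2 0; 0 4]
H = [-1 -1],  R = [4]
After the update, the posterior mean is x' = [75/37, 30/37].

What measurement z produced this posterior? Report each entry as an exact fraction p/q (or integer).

x̄ = F·x = [0, 0]
P̄ = F·P·Fᵀ + Q = [38 12; 12 8]
S = H·P̄·Hᵀ + R = [74]
K = P̄·Hᵀ·S⁻¹ = [-25/37; -10/37]
x' − x̄ = [75/37, 30/37] = K·y
y = (KᵀK)⁻¹·Kᵀ·(x' − x̄) = [-3]
z = y + H·x̄ = [-3] + [0] = [-3]

z = [-3]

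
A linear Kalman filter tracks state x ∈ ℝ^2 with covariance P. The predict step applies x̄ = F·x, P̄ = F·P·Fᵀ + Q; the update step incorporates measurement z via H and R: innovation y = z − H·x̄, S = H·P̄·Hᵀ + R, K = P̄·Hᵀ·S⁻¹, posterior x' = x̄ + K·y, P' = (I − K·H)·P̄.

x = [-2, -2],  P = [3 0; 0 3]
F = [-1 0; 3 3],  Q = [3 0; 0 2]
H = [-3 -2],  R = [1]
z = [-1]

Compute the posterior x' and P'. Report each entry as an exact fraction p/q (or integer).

x' = [2, -23/9]
P' = [6 -9; -9 2351/171]

x̄ = F·x = [2, -12]
P̄ = F·P·Fᵀ + Q = [6 -9; -9 56]
y = z − H·x̄ = [-19]
S = H·P̄·Hᵀ + R = [171]
K = P̄·Hᵀ·S⁻¹ = [0; -85/171]
x' = x̄ + K·y = [2, -23/9]
P' = (I − K·H)·P̄ = [6 -9; -9 2351/171]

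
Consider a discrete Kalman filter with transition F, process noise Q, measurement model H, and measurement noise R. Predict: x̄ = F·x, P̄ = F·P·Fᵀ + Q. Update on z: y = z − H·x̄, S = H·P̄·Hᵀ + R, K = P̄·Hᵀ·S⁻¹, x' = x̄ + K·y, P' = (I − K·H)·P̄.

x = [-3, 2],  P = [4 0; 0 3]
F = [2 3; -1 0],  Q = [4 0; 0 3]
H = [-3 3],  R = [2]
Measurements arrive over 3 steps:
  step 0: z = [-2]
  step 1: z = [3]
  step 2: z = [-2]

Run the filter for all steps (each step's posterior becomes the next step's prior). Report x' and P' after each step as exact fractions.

step 0: x̄ = F·x = [0, 3]
step 0: P̄ = F·P·Fᵀ + Q = [47 -8; -8 7]
step 0: y = z − H·x̄ = [-11]
step 0: S = H·P̄·Hᵀ + R = [632]
step 0: K = P̄·Hᵀ·S⁻¹ = [-165/632; 45/632]
step 0: x' = x̄ + K·y = [1815/632, 1401/632]
step 0: P' = (I − K·H)·P̄ = [2479/632 2369/632; 2369/632 2399/632]
step 1: x̄ = F·x = [7833/632, -1815/632]
step 1: P̄ = F·P·Fᵀ + Q = [62463/632 -12065/632; -12065/632 4375/632]
step 1: y = z − H·x̄ = [3855/79]
step 1: S = H·P̄·Hᵀ + R = [102497/79]
step 1: K = P̄·Hᵀ·S⁻¹ = [-27948/102497; 6165/102497]
step 1: x' = x̄ + K·y = [-747561/819976, 51855/819976]
step 1: P' = (I − K·H)·P̄ = [1943601/819976 1794545/819976; 1794545/819976 1827425/819976]
step 2: x̄ = F·x = [-1339557/819976, 747561/819976]
step 2: P̄ = F·P·Fᵀ + Q = [49035673/819976 -9270837/819976; -9270837/819976 4403529/819976]
step 2: y = z − H·x̄ = [-3950653/409988]
step 2: S = H·P̄·Hᵀ + R = [162366959/204994]
step 2: K = P̄·Hᵀ·S⁻¹ = [-87459765/324733918; 20511549/324733918]
step 2: x' = x̄ + K·y = [624522603/649467836, 196811583/649467836]
step 2: P' = (I − K·H)·P̄ = [1524740303/649467836 1408127283/649467836; 1408127283/649467836 1435476015/649467836]

step 0: x' = [1815/632, 1401/632], P' = [2479/632 2369/632; 2369/632 2399/632]
step 1: x' = [-747561/819976, 51855/819976], P' = [1943601/819976 1794545/819976; 1794545/819976 1827425/819976]
step 2: x' = [624522603/649467836, 196811583/649467836], P' = [1524740303/649467836 1408127283/649467836; 1408127283/649467836 1435476015/649467836]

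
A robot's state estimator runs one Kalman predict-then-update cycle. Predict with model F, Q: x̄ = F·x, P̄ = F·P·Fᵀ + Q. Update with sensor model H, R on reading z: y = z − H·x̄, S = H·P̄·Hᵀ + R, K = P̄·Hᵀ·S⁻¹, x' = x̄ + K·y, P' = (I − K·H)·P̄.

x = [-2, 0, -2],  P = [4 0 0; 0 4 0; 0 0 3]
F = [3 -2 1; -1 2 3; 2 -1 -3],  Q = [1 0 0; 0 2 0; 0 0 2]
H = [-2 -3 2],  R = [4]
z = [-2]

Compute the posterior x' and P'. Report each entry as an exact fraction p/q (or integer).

x̄ = F·x = [-8, -4, 2]
P̄ = F·P·Fᵀ + Q = [56 -19 23; -19 49 -43; 23 -43 49]
y = z − H·x̄ = [-34]
S = H·P̄·Hᵀ + R = [969]
K = P̄·Hᵀ·S⁻¹ = [-3/323; -65/323; 181/969]
x' = x̄ + K·y = [-146/19, 54/19, -248/57]
P' = (I − K·H)·P̄ = [18061/323 -6722/323 7972/323; -6722/323 3152/323 -2124/323; 7972/323 -2124/323 14720/969]

x' = [-146/19, 54/19, -248/57]
P' = [18061/323 -6722/323 7972/323; -6722/323 3152/323 -2124/323; 7972/323 -2124/323 14720/969]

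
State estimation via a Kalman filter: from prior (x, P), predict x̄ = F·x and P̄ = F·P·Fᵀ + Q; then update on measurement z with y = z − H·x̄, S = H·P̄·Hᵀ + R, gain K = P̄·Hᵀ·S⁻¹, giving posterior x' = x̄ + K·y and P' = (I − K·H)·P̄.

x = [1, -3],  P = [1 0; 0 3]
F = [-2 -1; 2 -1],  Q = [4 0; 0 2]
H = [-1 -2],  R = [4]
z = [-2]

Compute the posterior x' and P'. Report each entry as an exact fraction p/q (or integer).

x̄ = F·x = [1, 5]
P̄ = F·P·Fᵀ + Q = [11 -1; -1 9]
y = z − H·x̄ = [9]
S = H·P̄·Hᵀ + R = [47]
K = P̄·Hᵀ·S⁻¹ = [-9/47; -17/47]
x' = x̄ + K·y = [-34/47, 82/47]
P' = (I − K·H)·P̄ = [436/47 -200/47; -200/47 134/47]

x' = [-34/47, 82/47]
P' = [436/47 -200/47; -200/47 134/47]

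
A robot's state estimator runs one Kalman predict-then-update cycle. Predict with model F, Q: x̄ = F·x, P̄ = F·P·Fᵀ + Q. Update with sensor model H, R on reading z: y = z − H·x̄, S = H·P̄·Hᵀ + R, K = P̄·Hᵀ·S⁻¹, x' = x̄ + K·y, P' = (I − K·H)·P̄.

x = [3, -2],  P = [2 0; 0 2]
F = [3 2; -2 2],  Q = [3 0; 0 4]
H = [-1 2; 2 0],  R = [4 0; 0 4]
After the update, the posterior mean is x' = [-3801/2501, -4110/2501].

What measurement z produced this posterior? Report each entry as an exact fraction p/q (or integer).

x̄ = F·x = [5, -10]
P̄ = F·P·Fᵀ + Q = [29 -4; -4 20]
S = H·P̄·Hᵀ + R = [129 -74; -74 120]
K = P̄·Hᵀ·S⁻¹ = [-37/2501 1186/2501; 1172/2501 556/2501]
x' − x̄ = [-16306/2501, 20900/2501] = K·y
y = (KᵀK)⁻¹·Kᵀ·(x' − x̄) = [24, -13]
z = y + H·x̄ = [24, -13] + [-25, 10] = [-1, -3]

z = [-1, -3]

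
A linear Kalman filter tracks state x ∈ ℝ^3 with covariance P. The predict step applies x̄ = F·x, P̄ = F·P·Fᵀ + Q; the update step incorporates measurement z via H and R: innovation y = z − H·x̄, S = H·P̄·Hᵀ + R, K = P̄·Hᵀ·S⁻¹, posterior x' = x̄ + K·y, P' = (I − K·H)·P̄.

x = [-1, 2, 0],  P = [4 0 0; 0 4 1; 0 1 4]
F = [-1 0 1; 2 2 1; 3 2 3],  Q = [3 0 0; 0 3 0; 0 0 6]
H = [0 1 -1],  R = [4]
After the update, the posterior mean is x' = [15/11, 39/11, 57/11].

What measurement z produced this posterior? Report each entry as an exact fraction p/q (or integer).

x̄ = F·x = [1, 2, 1]
P̄ = F·P·Fᵀ + Q = [11 -2 2; -2 43 60; 2 60 106]
S = H·P̄·Hᵀ + R = [33]
K = P̄·Hᵀ·S⁻¹ = [-4/33; -17/33; -46/33]
x' − x̄ = [4/11, 17/11, 46/11] = K·y
y = (KᵀK)⁻¹·Kᵀ·(x' − x̄) = [-3]
z = y + H·x̄ = [-3] + [1] = [-2]

z = [-2]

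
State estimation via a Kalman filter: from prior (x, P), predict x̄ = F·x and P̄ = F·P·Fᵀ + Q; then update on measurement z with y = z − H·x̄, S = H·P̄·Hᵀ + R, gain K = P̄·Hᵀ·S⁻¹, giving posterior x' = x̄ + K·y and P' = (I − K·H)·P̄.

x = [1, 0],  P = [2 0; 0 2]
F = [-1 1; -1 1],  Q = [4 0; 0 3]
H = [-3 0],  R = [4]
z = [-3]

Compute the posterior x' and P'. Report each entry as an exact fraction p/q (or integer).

x' = [17/19, -1/19]
P' = [8/19 4/19; 4/19 97/19]

x̄ = F·x = [-1, -1]
P̄ = F·P·Fᵀ + Q = [8 4; 4 7]
y = z − H·x̄ = [-6]
S = H·P̄·Hᵀ + R = [76]
K = P̄·Hᵀ·S⁻¹ = [-6/19; -3/19]
x' = x̄ + K·y = [17/19, -1/19]
P' = (I − K·H)·P̄ = [8/19 4/19; 4/19 97/19]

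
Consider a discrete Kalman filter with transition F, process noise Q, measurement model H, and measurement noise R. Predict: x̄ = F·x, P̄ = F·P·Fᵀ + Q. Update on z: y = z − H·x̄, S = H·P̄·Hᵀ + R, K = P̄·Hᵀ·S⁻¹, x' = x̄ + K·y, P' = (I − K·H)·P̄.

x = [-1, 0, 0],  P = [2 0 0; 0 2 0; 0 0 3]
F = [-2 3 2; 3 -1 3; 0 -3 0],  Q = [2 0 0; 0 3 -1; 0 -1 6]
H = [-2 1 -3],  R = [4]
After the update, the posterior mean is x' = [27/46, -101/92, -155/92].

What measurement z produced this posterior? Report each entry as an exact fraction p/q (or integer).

z = [3]

x̄ = F·x = [2, -3, 0]
P̄ = F·P·Fᵀ + Q = [40 0 -18; 0 50 5; -18 5 24]
S = H·P̄·Hᵀ + R = [184]
K = P̄·Hᵀ·S⁻¹ = [-13/92; 35/184; -31/184]
x' − x̄ = [-65/46, 175/92, -155/92] = K·y
y = (KᵀK)⁻¹·Kᵀ·(x' − x̄) = [10]
z = y + H·x̄ = [10] + [-7] = [3]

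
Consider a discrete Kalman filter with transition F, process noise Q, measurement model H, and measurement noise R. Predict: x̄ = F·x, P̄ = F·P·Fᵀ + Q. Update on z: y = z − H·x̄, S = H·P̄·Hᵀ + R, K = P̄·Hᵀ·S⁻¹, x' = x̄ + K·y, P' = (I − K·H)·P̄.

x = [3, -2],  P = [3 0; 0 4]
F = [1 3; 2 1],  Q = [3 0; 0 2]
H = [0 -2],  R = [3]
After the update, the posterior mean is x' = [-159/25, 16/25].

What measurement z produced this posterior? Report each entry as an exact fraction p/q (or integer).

x̄ = F·x = [-3, 4]
P̄ = F·P·Fᵀ + Q = [42 18; 18 18]
S = H·P̄·Hᵀ + R = [75]
K = P̄·Hᵀ·S⁻¹ = [-12/25; -12/25]
x' − x̄ = [-84/25, -84/25] = K·y
y = (KᵀK)⁻¹·Kᵀ·(x' − x̄) = [7]
z = y + H·x̄ = [7] + [-8] = [-1]

z = [-1]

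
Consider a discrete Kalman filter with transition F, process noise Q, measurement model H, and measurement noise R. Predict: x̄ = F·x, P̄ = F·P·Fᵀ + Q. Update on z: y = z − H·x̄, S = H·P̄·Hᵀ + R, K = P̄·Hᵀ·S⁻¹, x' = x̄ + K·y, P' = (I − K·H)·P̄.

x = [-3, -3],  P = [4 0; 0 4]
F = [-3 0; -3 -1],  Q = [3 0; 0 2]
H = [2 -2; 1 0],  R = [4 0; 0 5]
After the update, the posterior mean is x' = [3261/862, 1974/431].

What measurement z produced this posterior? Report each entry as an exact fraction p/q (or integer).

z = [-1, 3]

x̄ = F·x = [9, 12]
P̄ = F·P·Fᵀ + Q = [39 36; 36 42]
S = H·P̄·Hᵀ + R = [40 6; 6 44]
K = P̄·Hᵀ·S⁻¹ = [15/862 381/431; -186/431 378/431]
x' − x̄ = [-4497/862, -3198/431] = K·y
y = (KᵀK)⁻¹·Kᵀ·(x' − x̄) = [5, -6]
z = y + H·x̄ = [5, -6] + [-6, 9] = [-1, 3]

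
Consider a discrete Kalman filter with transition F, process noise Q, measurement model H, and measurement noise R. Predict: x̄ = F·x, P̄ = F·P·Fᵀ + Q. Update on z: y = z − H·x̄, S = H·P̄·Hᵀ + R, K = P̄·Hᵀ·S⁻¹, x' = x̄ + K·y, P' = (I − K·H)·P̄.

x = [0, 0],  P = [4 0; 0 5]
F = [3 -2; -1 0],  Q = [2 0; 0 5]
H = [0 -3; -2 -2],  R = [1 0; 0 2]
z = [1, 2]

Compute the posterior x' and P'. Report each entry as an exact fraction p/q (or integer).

x̄ = F·x = [0, 0]
P̄ = F·P·Fᵀ + Q = [58 -12; -12 9]
y = z − H·x̄ = [1, 2]
S = H·P̄·Hᵀ + R = [82 -18; -18 174]
K = P̄·Hᵀ·S⁻¹ = [192/581 -862/1743; -765/2324 1/2324]
x' = x̄ + K·y = [-164/249, -109/332]
P' = (I − K·H)·P̄ = [1054/1743 -64/581; -64/581 255/2324]

x' = [-164/249, -109/332]
P' = [1054/1743 -64/581; -64/581 255/2324]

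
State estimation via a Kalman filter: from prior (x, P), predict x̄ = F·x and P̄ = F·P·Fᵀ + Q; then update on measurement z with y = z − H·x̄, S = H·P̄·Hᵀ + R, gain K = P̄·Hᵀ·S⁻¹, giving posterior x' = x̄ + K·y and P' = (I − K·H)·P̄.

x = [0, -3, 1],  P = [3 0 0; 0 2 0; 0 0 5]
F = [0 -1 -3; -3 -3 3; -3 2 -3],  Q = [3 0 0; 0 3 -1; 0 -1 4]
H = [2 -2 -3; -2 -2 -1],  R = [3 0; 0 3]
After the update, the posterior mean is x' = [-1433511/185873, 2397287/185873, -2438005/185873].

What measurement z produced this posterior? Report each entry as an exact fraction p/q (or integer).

x̄ = F·x = [0, 12, -9]
P̄ = F·P·Fᵀ + Q = [50 -39 41; -39 93 -31; 41 -31 84]
S = H·P̄·Hᵀ + R = [779 340; 340 387]
K = P̄·Hᵀ·S⁻¹ = [42705/185873 -67777/185873; -39997/185873 -1843/185873; -6436/185873 -44296/185873]
x' − x̄ = [-1433511/185873, 166811/185873, -765148/185873] = K·y
y = (KᵀK)⁻¹·Kᵀ·(x' − x̄) = [-5, 18]
z = y + H·x̄ = [-5, 18] + [3, -15] = [-2, 3]

z = [-2, 3]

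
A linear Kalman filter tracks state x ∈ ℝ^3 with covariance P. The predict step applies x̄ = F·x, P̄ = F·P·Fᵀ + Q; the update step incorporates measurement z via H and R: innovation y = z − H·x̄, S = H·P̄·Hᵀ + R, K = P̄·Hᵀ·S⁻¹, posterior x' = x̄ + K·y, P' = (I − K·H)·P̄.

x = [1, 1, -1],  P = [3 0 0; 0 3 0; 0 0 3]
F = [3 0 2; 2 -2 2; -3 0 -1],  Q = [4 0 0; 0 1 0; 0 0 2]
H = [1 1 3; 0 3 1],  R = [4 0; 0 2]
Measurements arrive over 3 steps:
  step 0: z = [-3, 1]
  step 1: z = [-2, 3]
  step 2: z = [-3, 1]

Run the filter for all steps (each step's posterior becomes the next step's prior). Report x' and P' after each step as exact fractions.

step 0: x' = [21308/9747, 9875/9747, -2288/1083], P' = [161974/9747 24196/9747 -7426/1083; 24196/9747 13613/19494 -2771/2166; -7426/1083 -2771/2166 2435/722]
step 1: x' = [42330711/22893268, 32877571/22893268, -30647173/17169951], P' = [135942793/11446634 22140501/11446634 -29589126/5723317; 22140501/11446634 7210355/11446634 -6236761/5723317; -29589126/5723317 -6236761/5723317 15988765/5723317]
step 2: x' = [284129545355/129384106791, 36556892218/43128035597, -261961580152/129384106791], P' = [503628072614/43128035597 81618644798/43128035597 -218710505848/43128035597; 81618644798/43128035597 107124248239/172512142388 -184371973721/172512142388; -218710505848/43128035597 -184371973721/172512142388 473447769447/172512142388]

step 0: x̄ = F·x = [1, -2, -2]
step 0: P̄ = F·P·Fᵀ + Q = [43 30 -33; 30 37 -24; -33 -24 32]
step 0: y = z − H·x̄ = [4, 9]
step 0: S = H·P̄·Hᵀ + R = [90 24; 24 223]
step 0: K = P̄·Hᵀ·S⁻¹ = [-3583/9747 959/3249; -3203/19494 1325/3249; 1073/2166 -84/361]
step 0: x' = x̄ + K·y = [21308/9747, 9875/9747, -2288/1083]
step 0: P' = (I − K·H)·P̄ = [161974/9747 24196/9747 -7426/1083; 24196/9747 13613/19494 -2771/2166; -7426/1083 -2771/2166 2435/722]
step 1: x̄ = F·x = [7580/3249, -6106/3249, -14444/3249]
step 1: P̄ = F·P·Fᵀ + Q = [91804/1083 37744/1083 -102445/1083; 37744/1083 20875/1083 -42520/1083; -102445/1083 -42520/1083 246473/2166]
step 1: y = z − H·x̄ = [35360/3249, 42509/3249]
step 1: S = H·P̄·Hᵀ + R = [863675/2166 35843/2166; 35843/2166 116315/2166]
step 1: K = P̄·Hᵀ·S⁻¹ = [-9725731/22893268 7243251/22893268; -4034855/22893268 9157543/22893268; 3035102/5723317 -1360759/5723317]
step 1: x' = x̄ + K·y = [42330711/22893268, 32877571/22893268, -30647173/17169951]
step 1: P' = (I − K·H)·P̄ = [135942793/11446634 22140501/11446634 -29589126/5723317; 22140501/11446634 7210355/11446634 -6236761/5723317; -29589126/5723317 -6236761/5723317 15988765/5723317]
step 2: x̄ = F·x = [135799015/68679804, -47114636/17169951, -258387707/68679804]
step 2: P̄ = F·P·Fᵀ + Q = [687042769/11446634 134417720/5723317 -754835929/11446634; 134417720/5723317 80603749/5723317 -149144920/5723317; -754835929/11446634 -149144920/5723317 923286423/11446634]
step 2: y = z − H·x̄ = [310891619/34339902, 892443143/68679804]
step 2: S = H·P̄·Hᵀ + R = [1711265438/5723317 161126877/5723317; 161126877/5723317 607308133/11446634]
step 2: K = P̄·Hᵀ·S⁻¹ = [-17721200033/43128035597 13072714273/43128035597; -29879273433/172512142388 34250192749/86256071194; 90282327807/172512142388 -19917037929/86256071194]
step 2: x' = x̄ + K·y = [284129545355/129384106791, 36556892218/43128035597, -261961580152/129384106791]
step 2: P' = (I − K·H)·P̄ = [503628072614/43128035597 81618644798/43128035597 -218710505848/43128035597; 81618644798/43128035597 107124248239/172512142388 -184371973721/172512142388; -218710505848/43128035597 -184371973721/172512142388 473447769447/172512142388]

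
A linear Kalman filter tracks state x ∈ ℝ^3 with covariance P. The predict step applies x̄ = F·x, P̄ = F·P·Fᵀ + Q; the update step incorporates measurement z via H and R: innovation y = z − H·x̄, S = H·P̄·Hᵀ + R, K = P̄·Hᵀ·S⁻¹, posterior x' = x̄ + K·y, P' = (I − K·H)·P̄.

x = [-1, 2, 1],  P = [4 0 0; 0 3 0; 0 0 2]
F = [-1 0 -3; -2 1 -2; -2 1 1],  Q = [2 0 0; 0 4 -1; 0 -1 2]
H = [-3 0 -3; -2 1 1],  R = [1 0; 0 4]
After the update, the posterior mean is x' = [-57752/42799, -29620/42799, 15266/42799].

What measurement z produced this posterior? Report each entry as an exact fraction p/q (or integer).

z = [3, 2]

x̄ = F·x = [-2, 2, 5]
P̄ = F·P·Fᵀ + Q = [24 20 2; 20 31 14; 2 14 23]
S = H·P̄·Hᵀ + R = [460 -21; -21 94]
K = P̄·Hᵀ·S⁻¹ = [-7878/42799 -13598/42799; -9483/42799 158/42799; -6357/42799 13605/42799]
x' − x̄ = [27846/42799, -115218/42799, -198729/42799] = K·y
y = (KᵀK)⁻¹·Kᵀ·(x' − x̄) = [12, -9]
z = y + H·x̄ = [12, -9] + [-9, 11] = [3, 2]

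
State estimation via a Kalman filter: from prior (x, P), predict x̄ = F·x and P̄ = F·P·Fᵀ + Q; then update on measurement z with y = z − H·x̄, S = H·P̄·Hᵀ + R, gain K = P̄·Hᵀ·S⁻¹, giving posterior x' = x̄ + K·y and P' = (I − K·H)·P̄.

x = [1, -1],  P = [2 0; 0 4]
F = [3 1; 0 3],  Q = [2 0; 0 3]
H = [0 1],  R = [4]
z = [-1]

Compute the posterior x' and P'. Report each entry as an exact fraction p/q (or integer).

x' = [110/43, -51/43]
P' = [888/43 48/43; 48/43 156/43]

x̄ = F·x = [2, -3]
P̄ = F·P·Fᵀ + Q = [24 12; 12 39]
y = z − H·x̄ = [2]
S = H·P̄·Hᵀ + R = [43]
K = P̄·Hᵀ·S⁻¹ = [12/43; 39/43]
x' = x̄ + K·y = [110/43, -51/43]
P' = (I − K·H)·P̄ = [888/43 48/43; 48/43 156/43]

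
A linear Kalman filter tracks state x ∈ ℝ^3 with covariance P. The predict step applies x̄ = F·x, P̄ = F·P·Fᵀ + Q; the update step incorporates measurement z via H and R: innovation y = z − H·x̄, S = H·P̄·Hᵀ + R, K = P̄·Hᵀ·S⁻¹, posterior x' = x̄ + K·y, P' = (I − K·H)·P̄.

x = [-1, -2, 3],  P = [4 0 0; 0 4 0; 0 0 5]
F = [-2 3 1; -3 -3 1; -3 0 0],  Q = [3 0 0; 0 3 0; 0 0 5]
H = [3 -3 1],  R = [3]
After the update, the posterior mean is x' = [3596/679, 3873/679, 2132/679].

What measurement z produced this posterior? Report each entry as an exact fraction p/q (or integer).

x̄ = F·x = [-1, 12, 3]
P̄ = F·P·Fᵀ + Q = [60 -7 24; -7 80 36; 24 36 41]
S = H·P̄·Hᵀ + R = [1358]
K = P̄·Hᵀ·S⁻¹ = [225/1358; -225/1358; 5/1358]
x' − x̄ = [4275/679, -4275/679, 95/679] = K·y
y = (KᵀK)⁻¹·Kᵀ·(x' − x̄) = [38]
z = y + H·x̄ = [38] + [-36] = [2]

z = [2]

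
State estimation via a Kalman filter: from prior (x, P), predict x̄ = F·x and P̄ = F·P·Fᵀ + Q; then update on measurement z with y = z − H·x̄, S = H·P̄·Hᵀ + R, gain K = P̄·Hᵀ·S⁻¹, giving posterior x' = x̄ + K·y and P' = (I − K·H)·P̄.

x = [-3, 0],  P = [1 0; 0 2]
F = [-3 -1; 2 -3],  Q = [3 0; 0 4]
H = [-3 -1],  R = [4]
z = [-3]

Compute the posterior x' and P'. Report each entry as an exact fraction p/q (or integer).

x̄ = F·x = [9, -6]
P̄ = F·P·Fᵀ + Q = [14 0; 0 26]
y = z − H·x̄ = [18]
S = H·P̄·Hᵀ + R = [156]
K = P̄·Hᵀ·S⁻¹ = [-7/26; -1/6]
x' = x̄ + K·y = [54/13, -9]
P' = (I − K·H)·P̄ = [35/13 -7; -7 65/3]

x' = [54/13, -9]
P' = [35/13 -7; -7 65/3]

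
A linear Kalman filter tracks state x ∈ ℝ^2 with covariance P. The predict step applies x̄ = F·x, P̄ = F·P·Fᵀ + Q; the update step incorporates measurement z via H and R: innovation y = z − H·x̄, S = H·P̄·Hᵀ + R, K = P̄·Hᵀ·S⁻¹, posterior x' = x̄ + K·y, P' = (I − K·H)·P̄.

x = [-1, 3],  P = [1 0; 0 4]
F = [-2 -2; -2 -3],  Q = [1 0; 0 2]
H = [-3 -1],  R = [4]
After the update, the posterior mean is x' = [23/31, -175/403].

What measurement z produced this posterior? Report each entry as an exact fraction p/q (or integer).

z = [-2]

x̄ = F·x = [-4, -7]
P̄ = F·P·Fᵀ + Q = [21 28; 28 42]
S = H·P̄·Hᵀ + R = [403]
K = P̄·Hᵀ·S⁻¹ = [-7/31; -126/403]
x' − x̄ = [147/31, 2646/403] = K·y
y = (KᵀK)⁻¹·Kᵀ·(x' − x̄) = [-21]
z = y + H·x̄ = [-21] + [19] = [-2]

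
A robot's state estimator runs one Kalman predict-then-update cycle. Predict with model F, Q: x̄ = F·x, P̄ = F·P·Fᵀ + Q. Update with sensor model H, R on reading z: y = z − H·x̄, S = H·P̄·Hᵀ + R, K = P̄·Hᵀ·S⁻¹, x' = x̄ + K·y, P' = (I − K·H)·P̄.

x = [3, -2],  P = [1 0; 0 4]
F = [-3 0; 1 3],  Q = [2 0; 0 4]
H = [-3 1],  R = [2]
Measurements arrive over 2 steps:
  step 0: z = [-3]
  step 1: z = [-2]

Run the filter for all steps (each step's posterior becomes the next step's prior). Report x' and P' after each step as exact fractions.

step 0: x̄ = F·x = [-9, -3]
step 0: P̄ = F·P·Fᵀ + Q = [11 -3; -3 41]
step 0: y = z − H·x̄ = [-27]
step 0: S = H·P̄·Hᵀ + R = [160]
step 0: K = P̄·Hᵀ·S⁻¹ = [-9/40; 5/16]
step 0: x' = x̄ + K·y = [-117/40, -183/16]
step 0: P' = (I − K·H)·P̄ = [29/10 33/4; 33/4 203/8]
step 1: x̄ = F·x = [351/40, -2979/80]
step 1: P̄ = F·P·Fᵀ + Q = [281/10 -1659/20; -1659/20 11391/40]
step 1: y = z − H·x̄ = [985/16]
step 1: S = H·P̄·Hᵀ + R = [8299/8]
step 1: K = P̄·Hᵀ·S⁻¹ = [-1338/8299; 4269/8299]
step 1: x' = x̄ + K·y = [-95469/82990, -462237/82990]
step 1: P' = (I − K·H)·P̄ = [47107/41495 127941/41495; 127941/41495 426513/41495]

step 0: x' = [-117/40, -183/16], P' = [29/10 33/4; 33/4 203/8]
step 1: x' = [-95469/82990, -462237/82990], P' = [47107/41495 127941/41495; 127941/41495 426513/41495]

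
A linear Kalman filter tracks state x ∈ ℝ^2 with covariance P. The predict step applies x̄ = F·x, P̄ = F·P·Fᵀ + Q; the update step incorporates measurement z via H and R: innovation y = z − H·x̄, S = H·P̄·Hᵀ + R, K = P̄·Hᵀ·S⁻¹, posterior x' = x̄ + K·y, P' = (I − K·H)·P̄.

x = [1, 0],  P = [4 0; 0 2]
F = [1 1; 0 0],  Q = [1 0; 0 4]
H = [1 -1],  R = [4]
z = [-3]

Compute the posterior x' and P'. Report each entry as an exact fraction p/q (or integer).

x' = [-13/15, 16/15]
P' = [56/15 28/15; 28/15 44/15]

x̄ = F·x = [1, 0]
P̄ = F·P·Fᵀ + Q = [7 0; 0 4]
y = z − H·x̄ = [-4]
S = H·P̄·Hᵀ + R = [15]
K = P̄·Hᵀ·S⁻¹ = [7/15; -4/15]
x' = x̄ + K·y = [-13/15, 16/15]
P' = (I − K·H)·P̄ = [56/15 28/15; 28/15 44/15]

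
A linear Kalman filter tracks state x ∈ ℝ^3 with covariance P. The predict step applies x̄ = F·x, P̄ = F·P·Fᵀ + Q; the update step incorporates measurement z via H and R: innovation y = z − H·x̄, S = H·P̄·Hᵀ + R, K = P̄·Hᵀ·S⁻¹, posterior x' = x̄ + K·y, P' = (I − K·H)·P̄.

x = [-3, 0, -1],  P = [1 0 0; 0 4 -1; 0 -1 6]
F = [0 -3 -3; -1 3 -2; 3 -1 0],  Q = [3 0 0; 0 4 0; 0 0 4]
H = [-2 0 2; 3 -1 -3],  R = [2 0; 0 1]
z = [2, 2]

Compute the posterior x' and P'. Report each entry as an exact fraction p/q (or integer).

x̄ = F·x = [3, 5, -9]
P̄ = F·P·Fᵀ + Q = [75 3 9; 3 77 -17; 9 -17 17]
y = z − H·x̄ = [26, -29]
S = H·P̄·Hᵀ + R = [298 -404; -404 624]
K = P̄·Hᵀ·S⁻¹ = [-897/5684 2391/11368; -7957/5684 -10613/11368; 1789/5684 2189/11368]
x' = x̄ + K·y = [-1671/232, -1003/232, -1485/232]
P' = (I − K·H)·P̄ = [149547/11368 2991/11368 147753/11368; 2991/11368 58355/11368 -12923/11368; 147753/11368 -12923/11368 151331/11368]

x' = [-1671/232, -1003/232, -1485/232]
P' = [149547/11368 2991/11368 147753/11368; 2991/11368 58355/11368 -12923/11368; 147753/11368 -12923/11368 151331/11368]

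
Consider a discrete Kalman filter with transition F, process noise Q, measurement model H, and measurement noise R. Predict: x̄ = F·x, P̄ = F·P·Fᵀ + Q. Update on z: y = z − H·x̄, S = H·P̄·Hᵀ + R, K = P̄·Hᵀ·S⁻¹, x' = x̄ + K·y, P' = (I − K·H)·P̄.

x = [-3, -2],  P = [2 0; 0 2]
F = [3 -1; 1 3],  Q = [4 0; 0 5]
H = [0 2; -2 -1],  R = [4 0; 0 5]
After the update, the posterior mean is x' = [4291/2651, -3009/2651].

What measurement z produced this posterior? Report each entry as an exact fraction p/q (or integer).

z = [-2, -3]

x̄ = F·x = [-7, -9]
P̄ = F·P·Fᵀ + Q = [24 0; 0 25]
S = H·P̄·Hᵀ + R = [104 -50; -50 126]
K = P̄·Hᵀ·S⁻¹ = [-600/2651 -1248/2651; 2525/5302 -25/2651]
x' − x̄ = [22848/2651, 20850/2651] = K·y
y = (KᵀK)⁻¹·Kᵀ·(x' − x̄) = [16, -26]
z = y + H·x̄ = [16, -26] + [-18, 23] = [-2, -3]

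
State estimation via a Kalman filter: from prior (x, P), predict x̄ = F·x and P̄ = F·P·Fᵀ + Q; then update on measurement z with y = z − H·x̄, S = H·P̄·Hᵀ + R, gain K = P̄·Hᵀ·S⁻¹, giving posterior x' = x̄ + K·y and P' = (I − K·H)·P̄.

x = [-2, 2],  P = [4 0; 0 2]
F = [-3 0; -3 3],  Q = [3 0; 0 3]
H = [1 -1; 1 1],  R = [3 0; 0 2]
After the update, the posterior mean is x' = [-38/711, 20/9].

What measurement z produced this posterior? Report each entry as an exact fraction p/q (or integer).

z = [-2, 2]

x̄ = F·x = [6, 12]
P̄ = F·P·Fᵀ + Q = [39 36; 36 57]
S = H·P̄·Hᵀ + R = [27 -18; -18 170]
K = P̄·Hᵀ·S⁻¹ = [310/711 77/158; -4/9 1/2]
x' − x̄ = [-4304/711, -88/9] = K·y
y = (KᵀK)⁻¹·Kᵀ·(x' − x̄) = [4, -16]
z = y + H·x̄ = [4, -16] + [-6, 18] = [-2, 2]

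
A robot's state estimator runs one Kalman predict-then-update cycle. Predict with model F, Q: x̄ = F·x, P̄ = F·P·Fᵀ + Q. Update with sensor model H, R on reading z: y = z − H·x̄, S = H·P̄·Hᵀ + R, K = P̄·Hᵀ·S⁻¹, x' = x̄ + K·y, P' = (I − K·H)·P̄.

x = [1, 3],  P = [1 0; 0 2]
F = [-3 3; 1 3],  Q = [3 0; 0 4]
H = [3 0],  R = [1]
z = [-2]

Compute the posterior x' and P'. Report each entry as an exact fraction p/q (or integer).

x̄ = F·x = [6, 10]
P̄ = F·P·Fᵀ + Q = [30 15; 15 23]
y = z − H·x̄ = [-20]
S = H·P̄·Hᵀ + R = [271]
K = P̄·Hᵀ·S⁻¹ = [90/271; 45/271]
x' = x̄ + K·y = [-174/271, 1810/271]
P' = (I − K·H)·P̄ = [30/271 15/271; 15/271 4208/271]

x' = [-174/271, 1810/271]
P' = [30/271 15/271; 15/271 4208/271]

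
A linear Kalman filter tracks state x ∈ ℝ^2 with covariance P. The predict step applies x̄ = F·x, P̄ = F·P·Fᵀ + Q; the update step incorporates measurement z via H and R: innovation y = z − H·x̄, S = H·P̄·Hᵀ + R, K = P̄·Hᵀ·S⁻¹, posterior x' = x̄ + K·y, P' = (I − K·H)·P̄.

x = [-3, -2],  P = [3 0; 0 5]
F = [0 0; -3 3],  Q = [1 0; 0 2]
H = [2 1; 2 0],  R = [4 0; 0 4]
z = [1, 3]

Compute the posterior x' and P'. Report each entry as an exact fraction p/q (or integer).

x̄ = F·x = [0, 3]
P̄ = F·P·Fᵀ + Q = [1 0; 0 74]
y = z − H·x̄ = [-2, 3]
S = H·P̄·Hᵀ + R = [82 4; 4 8]
K = P̄·Hᵀ·S⁻¹ = [1/80 39/160; 37/40 -37/80]
x' = x̄ + K·y = [113/160, -19/80]
P' = (I − K·H)·P̄ = [39/80 -37/40; -37/40 111/20]

x' = [113/160, -19/80]
P' = [39/80 -37/40; -37/40 111/20]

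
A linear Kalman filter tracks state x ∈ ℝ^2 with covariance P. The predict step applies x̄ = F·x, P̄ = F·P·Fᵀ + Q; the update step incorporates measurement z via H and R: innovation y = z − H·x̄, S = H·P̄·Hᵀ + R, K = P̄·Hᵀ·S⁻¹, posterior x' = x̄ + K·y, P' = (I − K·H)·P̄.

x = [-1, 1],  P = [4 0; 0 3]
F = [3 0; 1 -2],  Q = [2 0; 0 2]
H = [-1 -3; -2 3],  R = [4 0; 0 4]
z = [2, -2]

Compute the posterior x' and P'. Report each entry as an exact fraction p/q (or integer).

x̄ = F·x = [-3, -3]
P̄ = F·P·Fᵀ + Q = [38 12; 12 18]
y = z − H·x̄ = [-10, 1]
S = H·P̄·Hᵀ + R = [276 -50; -50 174]
K = P̄·Hᵀ·S⁻¹ = [-3719/11381 -3685/11381; -2496/11381 1245/11381]
x' = x̄ + K·y = [-638/11381, -7938/11381]
P' = (I − K·H)·P̄ = [9872/11381 1668/11381; 1668/11381 2772/11381]

x' = [-638/11381, -7938/11381]
P' = [9872/11381 1668/11381; 1668/11381 2772/11381]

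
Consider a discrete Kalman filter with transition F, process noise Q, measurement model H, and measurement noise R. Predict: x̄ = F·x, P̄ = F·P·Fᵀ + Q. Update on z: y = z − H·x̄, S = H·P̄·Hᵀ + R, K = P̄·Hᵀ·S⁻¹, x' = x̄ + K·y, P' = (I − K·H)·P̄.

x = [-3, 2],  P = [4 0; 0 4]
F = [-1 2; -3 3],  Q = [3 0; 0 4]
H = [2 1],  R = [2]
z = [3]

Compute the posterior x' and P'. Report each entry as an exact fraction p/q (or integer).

x̄ = F·x = [7, 15]
P̄ = F·P·Fᵀ + Q = [23 36; 36 76]
y = z − H·x̄ = [-26]
S = H·P̄·Hᵀ + R = [314]
K = P̄·Hᵀ·S⁻¹ = [41/157; 74/157]
x' = x̄ + K·y = [33/157, 431/157]
P' = (I − K·H)·P̄ = [249/157 -416/157; -416/157 980/157]

x' = [33/157, 431/157]
P' = [249/157 -416/157; -416/157 980/157]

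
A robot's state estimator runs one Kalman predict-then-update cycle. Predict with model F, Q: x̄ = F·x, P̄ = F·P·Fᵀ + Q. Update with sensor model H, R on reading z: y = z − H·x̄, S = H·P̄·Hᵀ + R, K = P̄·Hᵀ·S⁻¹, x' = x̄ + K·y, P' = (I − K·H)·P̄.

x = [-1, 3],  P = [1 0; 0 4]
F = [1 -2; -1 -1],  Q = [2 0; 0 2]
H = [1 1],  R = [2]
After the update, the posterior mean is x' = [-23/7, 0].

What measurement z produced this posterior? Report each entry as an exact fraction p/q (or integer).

x̄ = F·x = [-7, -2]
P̄ = F·P·Fᵀ + Q = [19 7; 7 7]
S = H·P̄·Hᵀ + R = [42]
K = P̄·Hᵀ·S⁻¹ = [13/21; 1/3]
x' − x̄ = [26/7, 2] = K·y
y = (KᵀK)⁻¹·Kᵀ·(x' − x̄) = [6]
z = y + H·x̄ = [6] + [-9] = [-3]

z = [-3]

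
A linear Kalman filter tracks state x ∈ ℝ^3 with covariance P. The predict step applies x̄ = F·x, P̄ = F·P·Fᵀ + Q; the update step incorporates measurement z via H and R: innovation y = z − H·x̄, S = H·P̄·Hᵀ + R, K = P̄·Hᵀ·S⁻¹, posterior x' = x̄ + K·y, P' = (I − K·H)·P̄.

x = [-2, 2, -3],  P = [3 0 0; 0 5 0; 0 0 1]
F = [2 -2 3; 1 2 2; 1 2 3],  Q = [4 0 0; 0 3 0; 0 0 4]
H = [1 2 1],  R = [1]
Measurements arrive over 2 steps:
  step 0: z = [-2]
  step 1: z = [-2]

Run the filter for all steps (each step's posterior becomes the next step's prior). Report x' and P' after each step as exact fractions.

step 0: x̄ = F·x = [-17, -4, -7]
step 0: P̄ = F·P·Fᵀ + Q = [45 -8 -5; -8 30 29; -5 29 36]
step 0: y = z − H·x̄ = [30]
step 0: S = H·P̄·Hᵀ + R = [276]
step 0: K = P̄·Hᵀ·S⁻¹ = [2/23; 27/92; 89/276]
step 0: x' = x̄ + K·y = [-331/23, 221/46, 123/46]
step 0: P' = (I − K·H)·P̄ = [987/23 -346/23 -293/23; -346/23 573/92 265/92; -293/23 265/92 2015/276]
step 1: x̄ = F·x = [-1397/46, 13/23, 149/46]
step 1: P̄ = F·P·Fᵀ + Q = [18325/92 -202/23 -1667/92; -202/23 824/69 381/23; -1667/92 381/23 3265/92]
step 1: y = z − H·x̄ = [24]
step 1: S = H·P̄·Hᵀ + R = [835/3]
step 1: K = P̄·Hᵀ·S⁻¹ = [981/1670; 19/167; 303/1670]
step 1: x' = x̄ + K·y = [-624983/38410, 12659/3841, 291671/38410]
step 1: P' = (I − K·H)·P̄ = [3961637/38410 -210367/7682 -917702/19205; -210367/7682 32031/3841 83117/7682; -917702/19205 83117/7682 1011203/38410]

step 0: x' = [-331/23, 221/46, 123/46], P' = [987/23 -346/23 -293/23; -346/23 573/92 265/92; -293/23 265/92 2015/276]
step 1: x' = [-624983/38410, 12659/3841, 291671/38410], P' = [3961637/38410 -210367/7682 -917702/19205; -210367/7682 32031/3841 83117/7682; -917702/19205 83117/7682 1011203/38410]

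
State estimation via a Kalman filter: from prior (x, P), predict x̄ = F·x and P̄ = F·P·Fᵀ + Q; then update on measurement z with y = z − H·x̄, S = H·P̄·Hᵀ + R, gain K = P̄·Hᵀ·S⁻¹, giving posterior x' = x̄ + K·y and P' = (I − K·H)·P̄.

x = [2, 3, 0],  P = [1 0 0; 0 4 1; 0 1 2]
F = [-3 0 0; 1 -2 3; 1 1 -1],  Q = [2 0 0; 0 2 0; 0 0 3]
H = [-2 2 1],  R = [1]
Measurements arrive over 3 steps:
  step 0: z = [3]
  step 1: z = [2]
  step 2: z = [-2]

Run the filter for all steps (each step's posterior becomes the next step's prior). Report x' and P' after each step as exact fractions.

step 0: x̄ = F·x = [-6, -4, 5]
step 0: P̄ = F·P·Fᵀ + Q = [11 -3 -3; -3 25 -8; -3 -8 8]
step 0: y = z − H·x̄ = [-6]
step 0: S = H·P̄·Hᵀ + R = [157]
step 0: K = P̄·Hᵀ·S⁻¹ = [-31/157; 48/157; -2/157]
step 0: x' = x̄ + K·y = [-756/157, -916/157, 797/157]
step 0: P' = (I − K·H)·P̄ = [766/157 1017/157 -533/157; 1017/157 1621/157 -1160/157; -533/157 -1160/157 1252/157]
step 1: x̄ = F·x = [2268/157, 3467/157, -2469/157]
step 1: P̄ = F·P·Fᵀ + Q = [7208/157 8601/157 -6948/157; 8601/157 25486/157 -14115/157; -6948/157 -14115/157 9530/157]
step 1: y = z − H·x̄ = [385/157]
step 1: S = H·P̄·Hᵀ + R = [42987/157]
step 1: K = P̄·Hᵀ·S⁻¹ = [-4162/42987; 19655/42987; -4804/42987]
step 1: x' = x̄ + K·y = [87254/6141, 142496/6141, -98257/6141]
step 1: P' = (I − K·H)·P̄ = [1863236/42987 2876021/42987 -2029732/42987; 2876021/42987 4517501/42987 -3263305/42987; -2029732/42987 -3263305/42987 2462342/42987]
step 2: x̄ = F·x = [-87254/2047, -492509/6141, 328007/6141]
step 2: P̄ = F·P·Fᵀ + Q = [5618366/14329 9978002/14329 -6768989/14329; 9978002/14329 57657476/42987 -37810802/42987; -6768989/14329 -37810802/42987 25310156/42987]
step 2: y = z − H·x̄ = [121205/6141]
step 2: S = H·P̄·Hᵀ + R = [13916051/42987]
step 2: K = P̄·Hᵀ·S⁻¹ = [5850849/13916051; 17636138/13916051; -9697514/13916051]
step 2: x' = x̄ + K·y = [-477697637/13916051, -767984409/13916051, 551893007/13916051]
step 2: P' = (I − K·H)·P̄ = [4660105831/13916051 7290035912/13916051 -5254009313/13916051; 7290035912/13916051 11429758136/13916051 -8261808310/13916051; -5254009313/13916051 -8261808310/13916051 6005900480/13916051]

step 0: x' = [-756/157, -916/157, 797/157], P' = [766/157 1017/157 -533/157; 1017/157 1621/157 -1160/157; -533/157 -1160/157 1252/157]
step 1: x' = [87254/6141, 142496/6141, -98257/6141], P' = [1863236/42987 2876021/42987 -2029732/42987; 2876021/42987 4517501/42987 -3263305/42987; -2029732/42987 -3263305/42987 2462342/42987]
step 2: x' = [-477697637/13916051, -767984409/13916051, 551893007/13916051], P' = [4660105831/13916051 7290035912/13916051 -5254009313/13916051; 7290035912/13916051 11429758136/13916051 -8261808310/13916051; -5254009313/13916051 -8261808310/13916051 6005900480/13916051]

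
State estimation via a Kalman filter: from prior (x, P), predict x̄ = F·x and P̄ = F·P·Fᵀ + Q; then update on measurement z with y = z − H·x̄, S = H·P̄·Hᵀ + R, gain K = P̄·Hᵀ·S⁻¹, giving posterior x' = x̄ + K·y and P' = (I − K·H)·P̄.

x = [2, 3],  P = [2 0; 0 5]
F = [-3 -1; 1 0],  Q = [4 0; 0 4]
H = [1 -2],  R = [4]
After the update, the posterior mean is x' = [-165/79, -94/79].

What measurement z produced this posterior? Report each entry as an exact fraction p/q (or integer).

z = [1]

x̄ = F·x = [-9, 2]
P̄ = F·P·Fᵀ + Q = [27 -6; -6 6]
S = H·P̄·Hᵀ + R = [79]
K = P̄·Hᵀ·S⁻¹ = [39/79; -18/79]
x' − x̄ = [546/79, -252/79] = K·y
y = (KᵀK)⁻¹·Kᵀ·(x' − x̄) = [14]
z = y + H·x̄ = [14] + [-13] = [1]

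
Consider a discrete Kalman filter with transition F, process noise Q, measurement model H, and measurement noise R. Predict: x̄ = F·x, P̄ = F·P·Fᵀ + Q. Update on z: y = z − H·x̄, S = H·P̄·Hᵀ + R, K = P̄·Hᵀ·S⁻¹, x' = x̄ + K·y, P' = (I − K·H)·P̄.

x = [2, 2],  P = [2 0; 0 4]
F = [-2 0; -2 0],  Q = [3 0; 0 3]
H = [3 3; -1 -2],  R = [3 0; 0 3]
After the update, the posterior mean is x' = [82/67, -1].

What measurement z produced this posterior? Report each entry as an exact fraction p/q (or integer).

z = [2, 3]

x̄ = F·x = [-4, -4]
P̄ = F·P·Fᵀ + Q = [11 8; 8 11]
S = H·P̄·Hᵀ + R = [345 -171; -171 90]
K = P̄·Hᵀ·S⁻¹ = [19/67 16/67; 0 -1/3]
x' − x̄ = [350/67, 3] = K·y
y = (KᵀK)⁻¹·Kᵀ·(x' − x̄) = [26, -9]
z = y + H·x̄ = [26, -9] + [-24, 12] = [2, 3]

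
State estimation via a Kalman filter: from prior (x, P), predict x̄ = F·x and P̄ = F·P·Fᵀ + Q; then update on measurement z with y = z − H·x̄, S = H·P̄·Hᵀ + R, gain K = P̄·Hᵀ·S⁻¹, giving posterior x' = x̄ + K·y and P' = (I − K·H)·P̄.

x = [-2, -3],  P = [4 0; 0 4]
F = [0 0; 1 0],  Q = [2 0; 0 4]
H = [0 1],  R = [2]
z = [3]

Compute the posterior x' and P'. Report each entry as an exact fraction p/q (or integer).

x' = [0, 2]
P' = [2 0; 0 8/5]

x̄ = F·x = [0, -2]
P̄ = F·P·Fᵀ + Q = [2 0; 0 8]
y = z − H·x̄ = [5]
S = H·P̄·Hᵀ + R = [10]
K = P̄·Hᵀ·S⁻¹ = [0; 4/5]
x' = x̄ + K·y = [0, 2]
P' = (I − K·H)·P̄ = [2 0; 0 8/5]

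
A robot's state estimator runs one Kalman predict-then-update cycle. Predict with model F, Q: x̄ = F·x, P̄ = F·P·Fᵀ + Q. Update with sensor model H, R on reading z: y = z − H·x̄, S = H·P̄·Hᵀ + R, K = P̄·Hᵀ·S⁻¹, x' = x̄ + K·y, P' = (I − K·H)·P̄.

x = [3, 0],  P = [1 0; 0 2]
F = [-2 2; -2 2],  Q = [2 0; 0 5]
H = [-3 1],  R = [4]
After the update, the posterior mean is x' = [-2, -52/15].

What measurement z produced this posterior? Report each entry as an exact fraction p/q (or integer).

z = [2]

x̄ = F·x = [-6, -6]
P̄ = F·P·Fᵀ + Q = [14 12; 12 17]
S = H·P̄·Hᵀ + R = [75]
K = P̄·Hᵀ·S⁻¹ = [-2/5; -19/75]
x' − x̄ = [4, 38/15] = K·y
y = (KᵀK)⁻¹·Kᵀ·(x' − x̄) = [-10]
z = y + H·x̄ = [-10] + [12] = [2]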